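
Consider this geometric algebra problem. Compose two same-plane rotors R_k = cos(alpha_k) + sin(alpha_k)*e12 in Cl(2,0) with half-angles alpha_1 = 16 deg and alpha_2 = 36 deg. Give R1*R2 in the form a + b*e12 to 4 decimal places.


Same-plane rotors commute and their half-angles add:
R1*R2 = cos(a1 + a2) + sin(a1 + a2)*e12.
a1 + a2 = 16 + 36 = 52 deg
cos(52 deg) = 0.6157
sin(52 deg) = 0.7880
R1*R2 = 0.6157 + 0.7880*e12


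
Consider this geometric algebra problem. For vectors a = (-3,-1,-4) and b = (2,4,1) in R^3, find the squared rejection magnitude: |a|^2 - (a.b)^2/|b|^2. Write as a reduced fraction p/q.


|a|^2 = (-3)^2 + (-1)^2 + (-4)^2 = 26
|b|^2 = 2^2 + 4^2 + 1^2 = 21
a . b = (-3)*2 + (-1)*4 + (-4)*1 = -14
(a.b)^2 = (-14)^2 = 196
|rej|^2 = 26 - 196/21
= (546 - 196)/21
= 350/21
In lowest terms: 50/3


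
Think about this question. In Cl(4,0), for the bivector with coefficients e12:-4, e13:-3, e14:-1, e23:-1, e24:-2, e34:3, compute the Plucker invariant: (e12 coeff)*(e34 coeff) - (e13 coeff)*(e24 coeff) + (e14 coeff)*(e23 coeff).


Plucker relation: af - be + cd
a*f = (-4)*3 = -12
b*e = (-3)*(-2) = 6
c*d = (-1)*(-1) = 1
af - be + cd = -12 - 6 + 1
= -17


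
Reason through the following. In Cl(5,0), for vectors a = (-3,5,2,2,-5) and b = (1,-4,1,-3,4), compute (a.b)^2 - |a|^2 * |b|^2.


a . b = (-3)*1 + 5*(-4) + 2*1 + 2*(-3) + (-5)*4
= -3 + (-20) + 2 + (-6) + (-20) = -47
|a|^2 = (-3)^2 + 5^2 + 2^2 + 2^2 + (-5)^2 = 67
|b|^2 = 1^2 + (-4)^2 + 1^2 + (-3)^2 + 4^2 = 43
(a.b)^2 = (-47)^2 = 2209
|a|^2 * |b|^2 = 67 * 43 = 2881
Result = 2209 - 2881 = -672


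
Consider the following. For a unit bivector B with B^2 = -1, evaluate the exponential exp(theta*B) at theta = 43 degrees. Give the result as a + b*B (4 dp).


For a unit bivector B with B^2 = -1, the exponential series gives
e^(theta*B) = cos(theta) + sin(theta)*B (the GA analogue of Euler's formula).
theta = 43 degrees = 0.750492 rad
cos(43 deg) = 0.7314
sin(43 deg) = 0.6820
exp(theta*B) = 0.7314 + 0.6820*B


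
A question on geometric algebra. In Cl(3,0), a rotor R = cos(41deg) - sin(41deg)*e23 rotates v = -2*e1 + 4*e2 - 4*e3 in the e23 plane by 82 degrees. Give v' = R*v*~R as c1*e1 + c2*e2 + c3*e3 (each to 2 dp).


Rotor R = cos(41deg) - sin(41deg)*e23
Rotation angle theta = 2 * 41 = 82 degrees in the e23 plane (e2 -> e3).
The component perpendicular to the plane (e1) is invariant: v'_1 = v1 = -2.00
cos(82deg) = 0.1392, sin(82deg) = 0.9903
v'_2 = v2*cos(theta) - v3*sin(theta) = 4*0.1392 - (-4)*0.9903 = 4.52
v'_3 = v2*sin(theta) + v3*cos(theta) = 4*0.9903 + (-4)*0.1392 = 3.40
v' = -2.00*e1 + 4.52*e2 + 3.40*e3


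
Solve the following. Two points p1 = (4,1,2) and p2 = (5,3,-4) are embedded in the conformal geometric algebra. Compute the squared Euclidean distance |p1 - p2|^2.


p1 - p2 = (-1, -2, 6)
|p1 - p2|^2 = (-1)^2 + (-2)^2 + 6^2
= 1 + 4 + 36
= 41


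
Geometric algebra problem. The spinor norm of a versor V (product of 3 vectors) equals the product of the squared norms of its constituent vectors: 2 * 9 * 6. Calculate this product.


Spinor norm N(V) = |v1|^2 * |v2|^2 * ... * |v3|^2
= 2 * 9 * 6
Running product: 2, 18, 108
N(V) = 108


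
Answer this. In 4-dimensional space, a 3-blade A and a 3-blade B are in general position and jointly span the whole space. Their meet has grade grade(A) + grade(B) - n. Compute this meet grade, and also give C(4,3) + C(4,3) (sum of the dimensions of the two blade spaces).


Meet grade = grade(A) + grade(B) - n
= 3 + 3 - 4 = 2
C(4,3) = 4
C(4,3) = 4
dim_A + dim_B = 4 + 4 = 8


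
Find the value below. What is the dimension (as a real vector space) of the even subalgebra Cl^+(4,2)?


Even subalgebra dimension = 2^(n-1)
n = 4 + 2 = 6
2^(6 - 1) = 2^5 = 32
Verification: sum of C(6,k) for even k = 1 + 15 + 15 + 1 = 32
Result = 32


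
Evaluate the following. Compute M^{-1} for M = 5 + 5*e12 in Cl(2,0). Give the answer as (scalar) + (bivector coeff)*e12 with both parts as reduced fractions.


M = 5 + 5*e12, where e12^2 = -1.
Since M commutes with its reverse ~M = a - b*e12, M * ~M = a^2 - b^2*e12^2 = a^2 + b^2.
So M^{-1} = ~M / (a^2 + b^2) = (a - b*e12)/(a^2 + b^2).
a^2 + b^2 = 25 + 25 = 50
Scalar part = 5/50 = 1/10
Bivector coeff = -5/50 = -1/10
M^{-1} = 1/10 - 1/10*e12


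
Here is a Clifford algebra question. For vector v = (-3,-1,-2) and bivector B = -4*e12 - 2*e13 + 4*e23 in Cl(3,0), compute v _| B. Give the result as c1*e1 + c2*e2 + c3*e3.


Left contraction v _| B = <vB>_1 (grade-1 part of the geometric product vB).
Using e1_|e12 = e2, e2_|e12 = -e1, e1_|e13 = e3, e3_|e13 = -e1, e2_|e23 = e3, e3_|e23 = -e2:
e1 coeff: -v2*b12 - v3*b13 = -(-1)*(-4) - (-2)*(-2) = -8
e2 coeff: v1*b12 - v3*b23 = (-3)*(-4) - (-2)*(4) = 20
e3 coeff: v1*b13 + v2*b23 = (-3)*(-2) + (-1)*(4) = 2
v _| B = -8*e1 + 20*e2 + 2*e3


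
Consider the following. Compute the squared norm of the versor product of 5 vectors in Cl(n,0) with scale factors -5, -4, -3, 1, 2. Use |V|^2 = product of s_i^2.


Each vector v_i has |v_i|^2 = s_i^2
Squared scales: (-5)^2 = 25, (-4)^2 = 16, (-3)^2 = 9, 1^2 = 1, 2^2 = 4
|V|^2 = 25 * 16 * 9 * 1 * 4
= 14400


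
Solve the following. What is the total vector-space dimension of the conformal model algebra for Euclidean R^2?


The conformal model of R^2 uses Cl(3,1): the 2 Euclidean generators plus two extra orthogonal generators e+ (e+^2 = +1) and e- (e-^2 = -1), from which the null vectors e0, einf are built.
Number of generators m = 2 + 2 = 4.
dim Cl(p,q) = 2^m = 2^4 = 16


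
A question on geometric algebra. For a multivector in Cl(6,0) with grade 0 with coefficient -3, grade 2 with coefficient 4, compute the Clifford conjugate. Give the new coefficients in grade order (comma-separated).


Clifford conjugate sign for grade k: (-1)^(k(k+1)/2)
Grade 0: (-1)^(0*1/2) = (-1)^0 = 1, coeff -3 -> -3
Grade 2: (-1)^(2*3/2) = (-1)^3 = -1, coeff 4 -> -4
Conjugated coefficients: -3, -4


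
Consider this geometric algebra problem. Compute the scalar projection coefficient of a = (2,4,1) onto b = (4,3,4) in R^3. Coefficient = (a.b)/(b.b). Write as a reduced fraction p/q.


Projection coefficient = (a . b) / (b . b)
a . b = 2*4 + 4*3 + 1*4
= 8 + 12 + 4 = 24
b . b = 4^2 + 3^2 + 4^2
= 16 + 9 + 16 = 41
Coefficient = 24/41
In lowest terms: 24/41


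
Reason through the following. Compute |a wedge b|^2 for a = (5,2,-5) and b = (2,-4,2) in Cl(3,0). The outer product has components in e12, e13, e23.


a wedge b = (a1*b2 - a2*b1)*e12 + (a1*b3 - a3*b1)*e13 + (a2*b3 - a3*b2)*e23
e12 coeff: 5*(-4) - 2*2 = -20 - 4 = -24
e13 coeff: 5*2 - (-5)*2 = 10 - (-10) = 20
e23 coeff: 2*2 - (-5)*(-4) = 4 - 20 = -16
|a wedge b|^2 = (-24)^2 + 20^2 + (-16)^2
= 576 + 400 + 256
= 1232


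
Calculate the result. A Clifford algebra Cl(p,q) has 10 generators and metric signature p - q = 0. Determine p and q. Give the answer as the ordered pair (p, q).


We need p + q = 10 and p - q = 0.
Adding: 2p = 10 + 0 = 10, so p = 5.
Then q = 10 - 5 = 5.
(p, q) = (5, 5)


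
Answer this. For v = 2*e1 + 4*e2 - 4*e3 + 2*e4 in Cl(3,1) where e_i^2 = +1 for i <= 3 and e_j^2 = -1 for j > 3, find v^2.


v^2 = sum of c_i^2 * e_i^2
Positive signature terms (e_i^2 = +1): 2^2 + 4^2 + (-4)^2 = 36
Negative signature terms (e_j^2 = -1): 2^2 = 4
v^2 = 36 - 4 = 32


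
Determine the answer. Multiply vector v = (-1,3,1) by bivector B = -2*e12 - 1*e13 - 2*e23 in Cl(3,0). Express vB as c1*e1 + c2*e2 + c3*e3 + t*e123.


vB has grade-1 (vector) and grade-3 (trivector) parts: vB = (v _| B) + (v ^ B).
Vector part <vB>_1:
  e1: -v2*b12 - v3*b13 = -(3)*(-2) - (1)*(-1) = 7
  e2: v1*b12 - v3*b23 = (-1)*(-2) - (1)*(-2) = 4
  e3: v1*b13 + v2*b23 = (-1)*(-1) + (3)*(-2) = -5
Trivector part <vB>_3:
  e123: v1*b23 - v2*b13 + v3*b12 = (-1)*(-2) - (3)*(-1) + (1)*(-2) = 3
vB = 7*e1 + 4*e2 - 5*e3 + 3*e123


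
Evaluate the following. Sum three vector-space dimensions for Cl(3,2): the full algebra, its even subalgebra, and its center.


n = 3 + 2 = 5
Total dim = 2^5 = 32
Even subalgebra dim = 2^4 = 16
n is odd, so center dim = 2
Sum = 32 + 16 + 2 = 50


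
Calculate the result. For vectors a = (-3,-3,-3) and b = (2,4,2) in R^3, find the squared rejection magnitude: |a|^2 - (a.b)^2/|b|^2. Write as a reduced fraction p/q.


|a|^2 = (-3)^2 + (-3)^2 + (-3)^2 = 27
|b|^2 = 2^2 + 4^2 + 2^2 = 24
a . b = (-3)*2 + (-3)*4 + (-3)*2 = -24
(a.b)^2 = (-24)^2 = 576
|rej|^2 = 27 - 576/24
= (648 - 576)/24
= 72/24
In lowest terms: 3/1


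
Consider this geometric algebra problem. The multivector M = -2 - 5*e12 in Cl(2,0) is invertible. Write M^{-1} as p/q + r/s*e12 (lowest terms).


M = -2 - 5*e12, where e12^2 = -1.
Since M commutes with its reverse ~M = a - b*e12, M * ~M = a^2 - b^2*e12^2 = a^2 + b^2.
So M^{-1} = ~M / (a^2 + b^2) = (a - b*e12)/(a^2 + b^2).
a^2 + b^2 = 4 + 25 = 29
Scalar part = -2/29 = -2/29
Bivector coeff = 5/29 = 5/29
M^{-1} = -2/29 + 5/29*e12


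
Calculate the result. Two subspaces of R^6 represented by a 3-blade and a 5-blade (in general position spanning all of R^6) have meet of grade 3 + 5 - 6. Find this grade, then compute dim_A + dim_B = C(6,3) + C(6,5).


Meet grade = grade(A) + grade(B) - n
= 3 + 5 - 6 = 2
C(6,3) = 20
C(6,5) = 6
dim_A + dim_B = 20 + 6 = 26


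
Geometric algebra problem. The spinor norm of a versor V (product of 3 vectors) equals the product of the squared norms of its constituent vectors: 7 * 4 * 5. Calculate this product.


Spinor norm N(V) = |v1|^2 * |v2|^2 * ... * |v3|^2
= 7 * 4 * 5
Running product: 7, 28, 140
N(V) = 140


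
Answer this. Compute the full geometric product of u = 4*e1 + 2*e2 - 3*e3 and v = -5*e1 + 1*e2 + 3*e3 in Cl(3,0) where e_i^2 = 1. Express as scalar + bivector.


In Cl(3,0): e_i^2 = 1, e_ie_j = -e_je_i for i != j.
Scalar part = u . v = 4*(-5) + 2*1 + (-3)*3
= -20 + 2 + (-9) = -27
e12 coeff = 4*1 - 2*(-5) = 4 - (-10) = 14
e13 coeff = 4*3 - (-3)*(-5) = 12 - 15 = -3
e23 coeff = 2*3 - (-3)*1 = 6 - (-3) = 9
uv = -27 + 14*e12 - 3*e13 + 9*e23


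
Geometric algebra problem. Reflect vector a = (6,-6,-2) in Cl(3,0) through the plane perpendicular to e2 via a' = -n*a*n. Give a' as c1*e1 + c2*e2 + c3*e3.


Reflection formula: a' = -n*a*n, with n = e2 (unit vector, n^2 = 1).
For reflection through hyperplane perp to e2:
The component along e2 flips sign, others stay.
a = (6, -6, -2)
a' = (6, 6, -2)
a' = 6*e1 + 6*e2 - 2*e3


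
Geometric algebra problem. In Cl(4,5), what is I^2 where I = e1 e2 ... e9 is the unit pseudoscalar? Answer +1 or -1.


The pseudoscalar I = e1...e_n (product of all n generators) of Cl(p,q) satisfies I^2 = (-1)^(q + n(n-1)/2).
p = 4, q = 5, n = p + q = 9
n(n-1)/2 = 9 * 8 / 2 = 36
Exponent = q + n(n-1)/2 = 5 + 36 = 41
I^2 = (-1)^41 = -1


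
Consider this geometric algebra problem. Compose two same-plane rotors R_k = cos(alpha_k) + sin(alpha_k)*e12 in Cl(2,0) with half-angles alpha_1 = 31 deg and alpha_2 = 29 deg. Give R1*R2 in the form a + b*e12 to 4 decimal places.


Same-plane rotors commute and their half-angles add:
R1*R2 = cos(a1 + a2) + sin(a1 + a2)*e12.
a1 + a2 = 31 + 29 = 60 deg
cos(60 deg) = 0.5000
sin(60 deg) = 0.8660
R1*R2 = 0.5000 + 0.8660*e12


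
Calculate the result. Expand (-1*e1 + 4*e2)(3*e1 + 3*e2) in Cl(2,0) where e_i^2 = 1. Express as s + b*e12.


Expand: (-1*e1 + 4*e2)(3*e1 + 3*e2)
= (-1)*3*e1e1 + (-1)*3*e1e2 + 4*3*e2e1 + 4*3*e2e2
Using e1^2 = e2^2 = 1, e2e1 = -e1e2:
Scalar part s = (-1)*3 + 4*3 = -3 + 12 = 9
Bivector part b = (-1)*3 - 4*3 = -3 - 12 = -15
uv = 9 - 15*e12


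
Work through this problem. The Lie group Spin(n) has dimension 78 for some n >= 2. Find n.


dim Spin(n) = dim so(n) = n(n-1)/2.
Solve n(n-1)/2 = 78, i.e. n^2 - n - 156 = 0.
Discriminant = 1 + 8*78 = 625
n = (1 + sqrt(625))/2 = (1 + 25)/2 = 13


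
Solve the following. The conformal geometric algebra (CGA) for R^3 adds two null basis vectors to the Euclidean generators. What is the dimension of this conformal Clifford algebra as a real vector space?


The conformal model of R^3 uses Cl(4,1): the 3 Euclidean generators plus two extra orthogonal generators e+ (e+^2 = +1) and e- (e-^2 = -1), from which the null vectors e0, einf are built.
Number of generators m = 3 + 2 = 5.
dim Cl(p,q) = 2^m = 2^5 = 32


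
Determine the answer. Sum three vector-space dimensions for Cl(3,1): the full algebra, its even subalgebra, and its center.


n = 3 + 1 = 4
Total dim = 2^4 = 16
Even subalgebra dim = 2^3 = 8
n is even, so center dim = 1
Sum = 16 + 8 + 1 = 25


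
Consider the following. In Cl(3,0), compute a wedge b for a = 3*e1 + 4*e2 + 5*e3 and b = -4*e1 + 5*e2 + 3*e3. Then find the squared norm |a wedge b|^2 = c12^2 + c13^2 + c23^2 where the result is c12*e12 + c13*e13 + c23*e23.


a wedge b = (a1*b2 - a2*b1)*e12 + (a1*b3 - a3*b1)*e13 + (a2*b3 - a3*b2)*e23
e12 coeff: 3*5 - 4*(-4) = 15 - (-16) = 31
e13 coeff: 3*3 - 5*(-4) = 9 - (-20) = 29
e23 coeff: 4*3 - 5*5 = 12 - 25 = -13
|a wedge b|^2 = 31^2 + 29^2 + (-13)^2
= 961 + 841 + 169
= 1971


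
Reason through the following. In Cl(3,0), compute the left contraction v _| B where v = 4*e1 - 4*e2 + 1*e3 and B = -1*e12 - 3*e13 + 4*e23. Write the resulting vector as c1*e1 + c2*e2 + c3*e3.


Left contraction v _| B = <vB>_1 (grade-1 part of the geometric product vB).
Using e1_|e12 = e2, e2_|e12 = -e1, e1_|e13 = e3, e3_|e13 = -e1, e2_|e23 = e3, e3_|e23 = -e2:
e1 coeff: -v2*b12 - v3*b13 = -(-4)*(-1) - (1)*(-3) = -1
e2 coeff: v1*b12 - v3*b23 = (4)*(-1) - (1)*(4) = -8
e3 coeff: v1*b13 + v2*b23 = (4)*(-3) + (-4)*(4) = -28
v _| B = -1*e1 - 8*e2 - 28*e3


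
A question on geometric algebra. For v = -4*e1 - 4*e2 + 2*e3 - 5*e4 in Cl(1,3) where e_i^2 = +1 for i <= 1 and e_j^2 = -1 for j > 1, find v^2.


v^2 = sum of c_i^2 * e_i^2
Positive signature terms (e_i^2 = +1): (-4)^2 = 16
Negative signature terms (e_j^2 = -1): (-4)^2 + 2^2 + (-5)^2 = 45
v^2 = 16 - 45 = -29


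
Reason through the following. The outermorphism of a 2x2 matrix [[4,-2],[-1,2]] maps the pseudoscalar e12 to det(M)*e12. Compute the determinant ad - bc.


The outermorphism of a linear map f sends e1^e2 to f(e1)^f(e2).
f(e1) = 4*e1 - 1*e2
f(e2) = -2*e1 + 2*e2
f(e1) ^ f(e2) = (4*e1 - 1*e2) ^ (-2*e1 + 2*e2)
= 4*2*e12 + (-1)*(-2)*e21
= (8 - 2)*e12
= 6*e12
Coefficient = 6


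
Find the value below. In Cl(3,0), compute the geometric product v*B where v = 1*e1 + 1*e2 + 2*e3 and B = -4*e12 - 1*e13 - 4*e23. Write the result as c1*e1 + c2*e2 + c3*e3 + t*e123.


vB has grade-1 (vector) and grade-3 (trivector) parts: vB = (v _| B) + (v ^ B).
Vector part <vB>_1:
  e1: -v2*b12 - v3*b13 = -(1)*(-4) - (2)*(-1) = 6
  e2: v1*b12 - v3*b23 = (1)*(-4) - (2)*(-4) = 4
  e3: v1*b13 + v2*b23 = (1)*(-1) + (1)*(-4) = -5
Trivector part <vB>_3:
  e123: v1*b23 - v2*b13 + v3*b12 = (1)*(-4) - (1)*(-1) + (2)*(-4) = -11
vB = 6*e1 + 4*e2 - 5*e3 - 11*e123


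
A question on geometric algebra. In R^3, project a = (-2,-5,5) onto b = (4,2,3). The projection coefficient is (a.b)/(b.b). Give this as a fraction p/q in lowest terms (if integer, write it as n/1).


Projection coefficient = (a . b) / (b . b)
a . b = (-2)*4 + (-5)*2 + 5*3
= -8 + (-10) + 15 = -3
b . b = 4^2 + 2^2 + 3^2
= 16 + 4 + 9 = 29
Coefficient = -3/29
In lowest terms: -3/29


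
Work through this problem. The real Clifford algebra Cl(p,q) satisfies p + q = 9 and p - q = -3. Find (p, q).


We need p + q = 9 and p - q = -3.
Adding: 2p = 9 + (-3) = 6, so p = 3.
Then q = 9 - 3 = 6.
(p, q) = (3, 6)


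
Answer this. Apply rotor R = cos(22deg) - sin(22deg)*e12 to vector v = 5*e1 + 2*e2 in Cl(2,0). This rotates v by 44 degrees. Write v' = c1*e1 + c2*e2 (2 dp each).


Rotor R = cos(22deg) - sin(22deg)*e12
Rotation angle theta = 2 * 22 = 44 degrees
v' = R*v*~R rotates v by theta.
cos(44deg) = 0.7193, sin(44deg) = 0.6947
v'_1 = 5*cos(44deg) - 2*sin(44deg)
= 5*0.7193 - 2*0.6947
= 2.21
v'_2 = 5*sin(44deg) + 2*cos(44deg)
= 5*0.6947 + 2*0.7193
= 4.91
v' = 2.21*e1 + 4.91*e2


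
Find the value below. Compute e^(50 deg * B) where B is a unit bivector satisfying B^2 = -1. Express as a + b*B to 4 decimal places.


For a unit bivector B with B^2 = -1, the exponential series gives
e^(theta*B) = cos(theta) + sin(theta)*B (the GA analogue of Euler's formula).
theta = 50 degrees = 0.872665 rad
cos(50 deg) = 0.6428
sin(50 deg) = 0.7660
exp(theta*B) = 0.6428 + 0.7660*B


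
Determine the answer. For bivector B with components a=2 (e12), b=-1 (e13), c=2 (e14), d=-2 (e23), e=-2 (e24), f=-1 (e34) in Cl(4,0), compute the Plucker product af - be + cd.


Plucker relation: af - be + cd
a*f = 2*(-1) = -2
b*e = (-1)*(-2) = 2
c*d = 2*(-2) = -4
af - be + cd = -2 - 2 + (-4)
= -8


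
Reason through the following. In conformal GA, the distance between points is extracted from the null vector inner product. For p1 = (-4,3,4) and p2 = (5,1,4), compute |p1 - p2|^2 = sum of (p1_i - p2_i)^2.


p1 - p2 = (-9, 2, 0)
|p1 - p2|^2 = (-9)^2 + 2^2 + 0^2
= 81 + 4 + 0
= 85


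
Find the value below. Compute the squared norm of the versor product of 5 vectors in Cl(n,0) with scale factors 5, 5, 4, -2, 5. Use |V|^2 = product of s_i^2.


Each vector v_i has |v_i|^2 = s_i^2
Squared scales: 5^2 = 25, 5^2 = 25, 4^2 = 16, (-2)^2 = 4, 5^2 = 25
|V|^2 = 25 * 25 * 16 * 4 * 25
= 1000000


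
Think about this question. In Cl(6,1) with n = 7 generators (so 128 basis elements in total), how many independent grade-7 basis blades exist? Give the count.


Number of grade-k basis blades in Cl(p,q) with n = p + q is C(n, k).
n = 6 + 1 = 7
C(7, 7) = 7! / (7! * 0!)
= 5040 / (5040 * 1)
= 1


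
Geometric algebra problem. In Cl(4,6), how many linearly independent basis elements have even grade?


Even subalgebra dimension = 2^(n-1)
n = 4 + 6 = 10
2^(10 - 1) = 2^9 = 512
Verification: sum of C(10,k) for even k = 1 + 45 + 210 + 210 + 45 + 1 = 512
Result = 512


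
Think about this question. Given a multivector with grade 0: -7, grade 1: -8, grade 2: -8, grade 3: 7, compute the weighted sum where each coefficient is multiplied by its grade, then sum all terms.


Grade-weighted sum = sum of grade_k * coefficient_k
0*(-7) = 0
1*(-8) = -8
2*(-8) = -16
3*7 = 21
Total = 0 + (-8) + (-16) + 21 = -3


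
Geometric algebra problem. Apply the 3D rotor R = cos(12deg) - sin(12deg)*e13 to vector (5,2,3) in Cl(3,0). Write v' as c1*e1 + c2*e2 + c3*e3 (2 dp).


Rotor R = cos(12deg) - sin(12deg)*e13
Rotation angle theta = 2 * 12 = 24 degrees in the e13 plane (e1 -> e3).
The component perpendicular to the plane (e2) is invariant: v'_2 = v2 = 2.00
cos(24deg) = 0.9135, sin(24deg) = 0.4067
v'_1 = v1*cos(theta) - v3*sin(theta) = 5*0.9135 - 3*0.4067 = 3.35
v'_3 = v1*sin(theta) + v3*cos(theta) = 5*0.4067 + 3*0.9135 = 4.77
v' = 3.35*e1 + 2.00*e2 + 4.77*e3


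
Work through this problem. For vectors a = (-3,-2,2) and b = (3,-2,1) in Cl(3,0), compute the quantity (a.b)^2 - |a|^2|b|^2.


a . b = (-3)*3 + (-2)*(-2) + 2*1
= -9 + 4 + 2 = -3
|a|^2 = (-3)^2 + (-2)^2 + 2^2 = 17
|b|^2 = 3^2 + (-2)^2 + 1^2 = 14
(a.b)^2 = (-3)^2 = 9
|a|^2 * |b|^2 = 17 * 14 = 238
Result = 9 - 238 = -229


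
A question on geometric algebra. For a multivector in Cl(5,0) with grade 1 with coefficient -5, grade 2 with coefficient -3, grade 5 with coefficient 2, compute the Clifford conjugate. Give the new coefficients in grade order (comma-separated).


Clifford conjugate sign for grade k: (-1)^(k(k+1)/2)
Grade 1: (-1)^(1*2/2) = (-1)^1 = -1, coeff -5 -> 5
Grade 2: (-1)^(2*3/2) = (-1)^3 = -1, coeff -3 -> 3
Grade 5: (-1)^(5*6/2) = (-1)^15 = -1, coeff 2 -> -2
Conjugated coefficients: 5, 3, -2


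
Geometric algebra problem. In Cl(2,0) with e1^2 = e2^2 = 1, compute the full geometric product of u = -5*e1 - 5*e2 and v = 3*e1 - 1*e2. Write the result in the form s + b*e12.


Expand: (-5*e1 - 5*e2)(3*e1 - 1*e2)
= (-5)*3*e1e1 + (-5)*(-1)*e1e2 + (-5)*3*e2e1 + (-5)*(-1)*e2e2
Using e1^2 = e2^2 = 1, e2e1 = -e1e2:
Scalar part s = (-5)*3 + (-5)*(-1) = -15 + 5 = -10
Bivector part b = (-5)*(-1) - (-5)*3 = 5 - (-15) = 20
uv = -10 + 20*e12


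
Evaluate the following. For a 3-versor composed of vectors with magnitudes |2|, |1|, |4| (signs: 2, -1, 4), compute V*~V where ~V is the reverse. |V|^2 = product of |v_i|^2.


Each vector v_i has |v_i|^2 = s_i^2
Squared scales: 2^2 = 4, (-1)^2 = 1, 4^2 = 16
|V|^2 = 4 * 1 * 16
= 64


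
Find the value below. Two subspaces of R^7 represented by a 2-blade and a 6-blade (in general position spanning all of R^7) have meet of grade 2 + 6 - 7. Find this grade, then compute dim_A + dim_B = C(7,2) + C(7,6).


Meet grade = grade(A) + grade(B) - n
= 2 + 6 - 7 = 1
C(7,2) = 21
C(7,6) = 7
dim_A + dim_B = 21 + 7 = 28


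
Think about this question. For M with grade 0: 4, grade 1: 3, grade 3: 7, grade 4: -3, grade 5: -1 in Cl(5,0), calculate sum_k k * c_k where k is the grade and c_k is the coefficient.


Grade-weighted sum = sum of grade_k * coefficient_k
0*4 = 0
1*3 = 3
3*7 = 21
4*(-3) = -12
5*(-1) = -5
Total = 0 + 3 + 21 + (-12) + (-5) = 7


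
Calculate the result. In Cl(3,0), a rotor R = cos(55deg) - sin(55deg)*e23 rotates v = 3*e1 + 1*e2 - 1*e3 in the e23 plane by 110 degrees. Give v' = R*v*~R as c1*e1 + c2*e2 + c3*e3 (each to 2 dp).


Rotor R = cos(55deg) - sin(55deg)*e23
Rotation angle theta = 2 * 55 = 110 degrees in the e23 plane (e2 -> e3).
The component perpendicular to the plane (e1) is invariant: v'_1 = v1 = 3.00
cos(110deg) = -0.3420, sin(110deg) = 0.9397
v'_2 = v2*cos(theta) - v3*sin(theta) = 1*(-0.3420) - (-1)*0.9397 = 0.60
v'_3 = v2*sin(theta) + v3*cos(theta) = 1*0.9397 + (-1)*(-0.3420) = 1.28
v' = 3.00*e1 + 0.60*e2 + 1.28*e3


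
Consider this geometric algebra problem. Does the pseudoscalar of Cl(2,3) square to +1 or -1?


The pseudoscalar I = e1...e_n (product of all n generators) of Cl(p,q) satisfies I^2 = (-1)^(q + n(n-1)/2).
p = 2, q = 3, n = p + q = 5
n(n-1)/2 = 5 * 4 / 2 = 10
Exponent = q + n(n-1)/2 = 3 + 10 = 13
I^2 = (-1)^13 = -1


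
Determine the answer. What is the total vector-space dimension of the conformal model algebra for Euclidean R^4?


The conformal model of R^4 uses Cl(5,1): the 4 Euclidean generators plus two extra orthogonal generators e+ (e+^2 = +1) and e- (e-^2 = -1), from which the null vectors e0, einf are built.
Number of generators m = 4 + 2 = 6.
dim Cl(p,q) = 2^m = 2^6 = 64


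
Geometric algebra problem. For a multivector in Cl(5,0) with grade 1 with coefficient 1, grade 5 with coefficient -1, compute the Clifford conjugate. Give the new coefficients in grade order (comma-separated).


Clifford conjugate sign for grade k: (-1)^(k(k+1)/2)
Grade 1: (-1)^(1*2/2) = (-1)^1 = -1, coeff 1 -> -1
Grade 5: (-1)^(5*6/2) = (-1)^15 = -1, coeff -1 -> 1
Conjugated coefficients: -1, 1


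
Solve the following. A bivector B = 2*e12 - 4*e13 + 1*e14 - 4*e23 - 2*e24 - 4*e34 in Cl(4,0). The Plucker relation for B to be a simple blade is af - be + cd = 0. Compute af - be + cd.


Plucker relation: af - be + cd
a*f = 2*(-4) = -8
b*e = (-4)*(-2) = 8
c*d = 1*(-4) = -4
af - be + cd = -8 - 8 + (-4)
= -20


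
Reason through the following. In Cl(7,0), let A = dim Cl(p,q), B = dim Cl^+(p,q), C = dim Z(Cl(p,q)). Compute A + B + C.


n = 7 + 0 = 7
Total dim = 2^7 = 128
Even subalgebra dim = 2^6 = 64
n is odd, so center dim = 2
Sum = 128 + 64 + 2 = 194


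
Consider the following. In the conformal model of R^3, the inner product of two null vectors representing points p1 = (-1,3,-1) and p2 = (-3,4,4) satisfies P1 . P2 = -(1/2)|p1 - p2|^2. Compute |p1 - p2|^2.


p1 - p2 = (2, -1, -5)
|p1 - p2|^2 = 2^2 + (-1)^2 + (-5)^2
= 4 + 1 + 25
= 30


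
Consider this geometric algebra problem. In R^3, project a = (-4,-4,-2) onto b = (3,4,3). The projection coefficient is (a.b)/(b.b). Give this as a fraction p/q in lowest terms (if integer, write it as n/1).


Projection coefficient = (a . b) / (b . b)
a . b = (-4)*3 + (-4)*4 + (-2)*3
= -12 + (-16) + (-6) = -34
b . b = 3^2 + 4^2 + 3^2
= 9 + 16 + 9 = 34
Coefficient = -34/34
In lowest terms: -1/1


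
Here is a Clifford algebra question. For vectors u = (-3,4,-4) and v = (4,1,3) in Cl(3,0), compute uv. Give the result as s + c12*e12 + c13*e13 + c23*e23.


In Cl(3,0): e_i^2 = 1, e_ie_j = -e_je_i for i != j.
Scalar part = u . v = (-3)*4 + 4*1 + (-4)*3
= -12 + 4 + (-12) = -20
e12 coeff = (-3)*1 - 4*4 = -3 - 16 = -19
e13 coeff = (-3)*3 - (-4)*4 = -9 - (-16) = 7
e23 coeff = 4*3 - (-4)*1 = 12 - (-4) = 16
uv = -20 - 19*e12 + 7*e13 + 16*e23


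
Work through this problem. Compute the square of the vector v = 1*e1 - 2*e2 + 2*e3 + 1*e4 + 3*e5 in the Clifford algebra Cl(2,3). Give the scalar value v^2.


v^2 = sum of c_i^2 * e_i^2
Positive signature terms (e_i^2 = +1): 1^2 + (-2)^2 = 5
Negative signature terms (e_j^2 = -1): 2^2 + 1^2 + 3^2 = 14
v^2 = 5 - 14 = -9


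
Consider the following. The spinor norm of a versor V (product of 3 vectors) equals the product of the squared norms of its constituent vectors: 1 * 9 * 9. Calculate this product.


Spinor norm N(V) = |v1|^2 * |v2|^2 * ... * |v3|^2
= 1 * 9 * 9
Running product: 1, 9, 81
N(V) = 81


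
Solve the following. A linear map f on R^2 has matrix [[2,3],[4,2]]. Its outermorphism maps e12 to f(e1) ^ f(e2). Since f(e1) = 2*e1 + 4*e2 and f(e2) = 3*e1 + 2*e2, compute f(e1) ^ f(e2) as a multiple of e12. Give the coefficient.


The outermorphism of a linear map f sends e1^e2 to f(e1)^f(e2).
f(e1) = 2*e1 + 4*e2
f(e2) = 3*e1 + 2*e2
f(e1) ^ f(e2) = (2*e1 + 4*e2) ^ (3*e1 + 2*e2)
= 2*2*e12 + 4*3*e21
= (4 - 12)*e12
= -8*e12
Coefficient = -8


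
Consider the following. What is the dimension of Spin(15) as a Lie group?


Spin(n) double-covers SO(n); both have Lie algebra so(n) of dimension n(n-1)/2.
n = 15
n(n-1) = 15 * 14 = 210
dim Spin(15) = 210/2 = 105


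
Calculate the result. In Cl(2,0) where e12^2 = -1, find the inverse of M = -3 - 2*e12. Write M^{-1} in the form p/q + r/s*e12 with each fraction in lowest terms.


M = -3 - 2*e12, where e12^2 = -1.
Since M commutes with its reverse ~M = a - b*e12, M * ~M = a^2 - b^2*e12^2 = a^2 + b^2.
So M^{-1} = ~M / (a^2 + b^2) = (a - b*e12)/(a^2 + b^2).
a^2 + b^2 = 9 + 4 = 13
Scalar part = -3/13 = -3/13
Bivector coeff = 2/13 = 2/13
M^{-1} = -3/13 + 2/13*e12


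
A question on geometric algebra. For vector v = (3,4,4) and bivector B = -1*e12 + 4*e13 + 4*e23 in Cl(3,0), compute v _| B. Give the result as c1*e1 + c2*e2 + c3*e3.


Left contraction v _| B = <vB>_1 (grade-1 part of the geometric product vB).
Using e1_|e12 = e2, e2_|e12 = -e1, e1_|e13 = e3, e3_|e13 = -e1, e2_|e23 = e3, e3_|e23 = -e2:
e1 coeff: -v2*b12 - v3*b13 = -(4)*(-1) - (4)*(4) = -12
e2 coeff: v1*b12 - v3*b23 = (3)*(-1) - (4)*(4) = -19
e3 coeff: v1*b13 + v2*b23 = (3)*(4) + (4)*(4) = 28
v _| B = -12*e1 - 19*e2 + 28*e3


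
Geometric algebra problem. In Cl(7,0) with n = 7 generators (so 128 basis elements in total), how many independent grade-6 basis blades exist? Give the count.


Number of grade-k basis blades in Cl(p,q) with n = p + q is C(n, k).
n = 7 + 0 = 7
C(7, 6) = 7! / (6! * 1!)
= 5040 / (720 * 1)
= 7


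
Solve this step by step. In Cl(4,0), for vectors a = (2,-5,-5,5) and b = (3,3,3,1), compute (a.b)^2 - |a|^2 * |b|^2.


a . b = 2*3 + (-5)*3 + (-5)*3 + 5*1
= 6 + (-15) + (-15) + 5 = -19
|a|^2 = 2^2 + (-5)^2 + (-5)^2 + 5^2 = 79
|b|^2 = 3^2 + 3^2 + 3^2 + 1^2 = 28
(a.b)^2 = (-19)^2 = 361
|a|^2 * |b|^2 = 79 * 28 = 2212
Result = 361 - 2212 = -1851


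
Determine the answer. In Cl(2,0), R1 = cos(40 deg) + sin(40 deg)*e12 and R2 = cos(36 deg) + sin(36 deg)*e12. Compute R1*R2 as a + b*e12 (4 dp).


Same-plane rotors commute and their half-angles add:
R1*R2 = cos(a1 + a2) + sin(a1 + a2)*e12.
a1 + a2 = 40 + 36 = 76 deg
cos(76 deg) = 0.2419
sin(76 deg) = 0.9703
R1*R2 = 0.2419 + 0.9703*e12


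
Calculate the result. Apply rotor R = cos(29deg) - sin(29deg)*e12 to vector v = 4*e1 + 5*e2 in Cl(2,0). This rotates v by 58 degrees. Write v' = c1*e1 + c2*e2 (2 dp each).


Rotor R = cos(29deg) - sin(29deg)*e12
Rotation angle theta = 2 * 29 = 58 degrees
v' = R*v*~R rotates v by theta.
cos(58deg) = 0.5299, sin(58deg) = 0.8480
v'_1 = 4*cos(58deg) - 5*sin(58deg)
= 4*0.5299 - 5*0.8480
= -2.12
v'_2 = 4*sin(58deg) + 5*cos(58deg)
= 4*0.8480 + 5*0.5299
= 6.04
v' = -2.12*e1 + 6.04*e2


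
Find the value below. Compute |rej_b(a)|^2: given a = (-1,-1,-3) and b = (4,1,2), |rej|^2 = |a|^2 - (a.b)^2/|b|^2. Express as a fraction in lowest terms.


|a|^2 = (-1)^2 + (-1)^2 + (-3)^2 = 11
|b|^2 = 4^2 + 1^2 + 2^2 = 21
a . b = (-1)*4 + (-1)*1 + (-3)*2 = -11
(a.b)^2 = (-11)^2 = 121
|rej|^2 = 11 - 121/21
= (231 - 121)/21
= 110/21
In lowest terms: 110/21


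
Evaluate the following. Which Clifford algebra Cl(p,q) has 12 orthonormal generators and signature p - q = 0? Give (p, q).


We need p + q = 12 and p - q = 0.
Adding: 2p = 12 + 0 = 12, so p = 6.
Then q = 12 - 6 = 6.
(p, q) = (6, 6)


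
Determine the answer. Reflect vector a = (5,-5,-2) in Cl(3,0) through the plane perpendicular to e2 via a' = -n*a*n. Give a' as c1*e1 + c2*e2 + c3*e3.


Reflection formula: a' = -n*a*n, with n = e2 (unit vector, n^2 = 1).
For reflection through hyperplane perp to e2:
The component along e2 flips sign, others stay.
a = (5, -5, -2)
a' = (5, 5, -2)
a' = 5*e1 + 5*e2 - 2*e3


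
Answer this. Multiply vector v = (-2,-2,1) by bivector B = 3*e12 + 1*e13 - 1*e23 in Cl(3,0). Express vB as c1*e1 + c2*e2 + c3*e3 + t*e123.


vB has grade-1 (vector) and grade-3 (trivector) parts: vB = (v _| B) + (v ^ B).
Vector part <vB>_1:
  e1: -v2*b12 - v3*b13 = -(-2)*(3) - (1)*(1) = 5
  e2: v1*b12 - v3*b23 = (-2)*(3) - (1)*(-1) = -5
  e3: v1*b13 + v2*b23 = (-2)*(1) + (-2)*(-1) = 0
Trivector part <vB>_3:
  e123: v1*b23 - v2*b13 + v3*b12 = (-2)*(-1) - (-2)*(1) + (1)*(3) = 7
vB = 5*e1 - 5*e2 + 0*e3 + 7*e123


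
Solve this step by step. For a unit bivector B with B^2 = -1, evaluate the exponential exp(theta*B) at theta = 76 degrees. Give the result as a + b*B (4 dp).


For a unit bivector B with B^2 = -1, the exponential series gives
e^(theta*B) = cos(theta) + sin(theta)*B (the GA analogue of Euler's formula).
theta = 76 degrees = 1.32645 rad
cos(76 deg) = 0.2419
sin(76 deg) = 0.9703
exp(theta*B) = 0.2419 + 0.9703*B


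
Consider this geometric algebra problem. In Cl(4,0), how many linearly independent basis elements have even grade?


Even subalgebra dimension = 2^(n-1)
n = 4 + 0 = 4
2^(4 - 1) = 2^3 = 8
Verification: sum of C(4,k) for even k = 1 + 6 + 1 = 8
Result = 8


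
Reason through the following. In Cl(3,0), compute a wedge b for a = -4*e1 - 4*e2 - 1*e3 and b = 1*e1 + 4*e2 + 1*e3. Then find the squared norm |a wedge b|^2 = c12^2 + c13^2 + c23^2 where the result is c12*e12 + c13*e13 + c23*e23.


a wedge b = (a1*b2 - a2*b1)*e12 + (a1*b3 - a3*b1)*e13 + (a2*b3 - a3*b2)*e23
e12 coeff: (-4)*4 - (-4)*1 = -16 - (-4) = -12
e13 coeff: (-4)*1 - (-1)*1 = -4 - (-1) = -3
e23 coeff: (-4)*1 - (-1)*4 = -4 - (-4) = 0
|a wedge b|^2 = (-12)^2 + (-3)^2 + 0^2
= 144 + 9 + 0
= 153


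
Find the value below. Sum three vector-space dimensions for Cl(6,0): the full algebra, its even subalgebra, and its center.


n = 6 + 0 = 6
Total dim = 2^6 = 64
Even subalgebra dim = 2^5 = 32
n is even, so center dim = 1
Sum = 64 + 32 + 1 = 97


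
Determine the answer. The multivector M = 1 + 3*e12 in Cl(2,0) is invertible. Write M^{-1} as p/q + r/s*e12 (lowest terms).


M = 1 + 3*e12, where e12^2 = -1.
Since M commutes with its reverse ~M = a - b*e12, M * ~M = a^2 - b^2*e12^2 = a^2 + b^2.
So M^{-1} = ~M / (a^2 + b^2) = (a - b*e12)/(a^2 + b^2).
a^2 + b^2 = 1 + 9 = 10
Scalar part = 1/10 = 1/10
Bivector coeff = -3/10 = -3/10
M^{-1} = 1/10 - 3/10*e12


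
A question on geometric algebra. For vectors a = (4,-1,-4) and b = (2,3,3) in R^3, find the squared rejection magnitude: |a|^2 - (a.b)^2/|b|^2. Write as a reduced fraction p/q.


|a|^2 = 4^2 + (-1)^2 + (-4)^2 = 33
|b|^2 = 2^2 + 3^2 + 3^2 = 22
a . b = 4*2 + (-1)*3 + (-4)*3 = -7
(a.b)^2 = (-7)^2 = 49
|rej|^2 = 33 - 49/22
= (726 - 49)/22
= 677/22
In lowest terms: 677/22


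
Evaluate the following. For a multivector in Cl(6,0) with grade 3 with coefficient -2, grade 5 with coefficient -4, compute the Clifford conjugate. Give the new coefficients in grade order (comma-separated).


Clifford conjugate sign for grade k: (-1)^(k(k+1)/2)
Grade 3: (-1)^(3*4/2) = (-1)^6 = 1, coeff -2 -> -2
Grade 5: (-1)^(5*6/2) = (-1)^15 = -1, coeff -4 -> 4
Conjugated coefficients: -2, 4


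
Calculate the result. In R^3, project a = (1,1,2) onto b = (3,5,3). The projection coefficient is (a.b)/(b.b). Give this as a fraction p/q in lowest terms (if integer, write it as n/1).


Projection coefficient = (a . b) / (b . b)
a . b = 1*3 + 1*5 + 2*3
= 3 + 5 + 6 = 14
b . b = 3^2 + 5^2 + 3^2
= 9 + 25 + 9 = 43
Coefficient = 14/43
In lowest terms: 14/43


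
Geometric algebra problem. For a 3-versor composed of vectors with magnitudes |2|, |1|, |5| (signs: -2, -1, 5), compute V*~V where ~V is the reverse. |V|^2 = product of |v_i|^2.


Each vector v_i has |v_i|^2 = s_i^2
Squared scales: (-2)^2 = 4, (-1)^2 = 1, 5^2 = 25
|V|^2 = 4 * 1 * 25
= 100


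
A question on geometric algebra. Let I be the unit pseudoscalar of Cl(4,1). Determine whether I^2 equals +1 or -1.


The pseudoscalar I = e1...e_n (product of all n generators) of Cl(p,q) satisfies I^2 = (-1)^(q + n(n-1)/2).
p = 4, q = 1, n = p + q = 5
n(n-1)/2 = 5 * 4 / 2 = 10
Exponent = q + n(n-1)/2 = 1 + 10 = 11
I^2 = (-1)^11 = -1


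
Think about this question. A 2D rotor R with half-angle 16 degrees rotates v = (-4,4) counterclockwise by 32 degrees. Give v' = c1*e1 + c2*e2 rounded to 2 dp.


Rotor R = cos(16deg) - sin(16deg)*e12
Rotation angle theta = 2 * 16 = 32 degrees
v' = R*v*~R rotates v by theta.
cos(32deg) = 0.8480, sin(32deg) = 0.5299
v'_1 = -4*cos(32deg) - 4*sin(32deg)
= -4*0.8480 - 4*0.5299
= -5.51
v'_2 = -4*sin(32deg) + 4*cos(32deg)
= -4*0.5299 + 4*0.8480
= 1.27
v' = -5.51*e1 + 1.27*e2


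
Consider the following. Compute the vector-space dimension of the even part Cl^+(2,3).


Even subalgebra dimension = 2^(n-1)
n = 2 + 3 = 5
2^(5 - 1) = 2^4 = 16
Verification: sum of C(5,k) for even k = 1 + 10 + 5 = 16
Result = 16


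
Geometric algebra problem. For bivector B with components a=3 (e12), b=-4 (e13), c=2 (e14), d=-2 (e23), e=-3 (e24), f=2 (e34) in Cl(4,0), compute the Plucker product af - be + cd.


Plucker relation: af - be + cd
a*f = 3*2 = 6
b*e = (-4)*(-3) = 12
c*d = 2*(-2) = -4
af - be + cd = 6 - 12 + (-4)
= -10


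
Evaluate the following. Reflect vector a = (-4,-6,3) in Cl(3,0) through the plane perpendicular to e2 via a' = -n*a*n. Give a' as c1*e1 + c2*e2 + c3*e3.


Reflection formula: a' = -n*a*n, with n = e2 (unit vector, n^2 = 1).
For reflection through hyperplane perp to e2:
The component along e2 flips sign, others stay.
a = (-4, -6, 3)
a' = (-4, 6, 3)
a' = -4*e1 + 6*e2 + 3*e3


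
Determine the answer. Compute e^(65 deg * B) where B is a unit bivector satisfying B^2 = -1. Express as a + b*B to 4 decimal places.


For a unit bivector B with B^2 = -1, the exponential series gives
e^(theta*B) = cos(theta) + sin(theta)*B (the GA analogue of Euler's formula).
theta = 65 degrees = 1.134464 rad
cos(65 deg) = 0.4226
sin(65 deg) = 0.9063
exp(theta*B) = 0.4226 + 0.9063*B


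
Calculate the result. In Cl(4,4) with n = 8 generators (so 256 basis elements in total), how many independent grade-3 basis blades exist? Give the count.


Number of grade-k basis blades in Cl(p,q) with n = p + q is C(n, k).
n = 4 + 4 = 8
C(8, 3) = 8! / (3! * 5!)
= 40320 / (6 * 120)
= 56


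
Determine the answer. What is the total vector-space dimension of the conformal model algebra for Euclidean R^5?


The conformal model of R^5 uses Cl(6,1): the 5 Euclidean generators plus two extra orthogonal generators e+ (e+^2 = +1) and e- (e-^2 = -1), from which the null vectors e0, einf are built.
Number of generators m = 5 + 2 = 7.
dim Cl(p,q) = 2^m = 2^7 = 128


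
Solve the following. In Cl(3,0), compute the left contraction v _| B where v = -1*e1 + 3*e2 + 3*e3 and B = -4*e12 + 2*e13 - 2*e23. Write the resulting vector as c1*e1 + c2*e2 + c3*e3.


Left contraction v _| B = <vB>_1 (grade-1 part of the geometric product vB).
Using e1_|e12 = e2, e2_|e12 = -e1, e1_|e13 = e3, e3_|e13 = -e1, e2_|e23 = e3, e3_|e23 = -e2:
e1 coeff: -v2*b12 - v3*b13 = -(3)*(-4) - (3)*(2) = 6
e2 coeff: v1*b12 - v3*b23 = (-1)*(-4) - (3)*(-2) = 10
e3 coeff: v1*b13 + v2*b23 = (-1)*(2) + (3)*(-2) = -8
v _| B = 6*e1 + 10*e2 - 8*e3


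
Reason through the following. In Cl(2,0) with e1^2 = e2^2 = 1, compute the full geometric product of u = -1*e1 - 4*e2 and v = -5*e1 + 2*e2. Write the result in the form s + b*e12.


Expand: (-1*e1 - 4*e2)(-5*e1 + 2*e2)
= (-1)*(-5)*e1e1 + (-1)*2*e1e2 + (-4)*(-5)*e2e1 + (-4)*2*e2e2
Using e1^2 = e2^2 = 1, e2e1 = -e1e2:
Scalar part s = (-1)*(-5) + (-4)*2 = 5 + (-8) = -3
Bivector part b = (-1)*2 - (-4)*(-5) = -2 - 20 = -22
uv = -3 - 22*e12


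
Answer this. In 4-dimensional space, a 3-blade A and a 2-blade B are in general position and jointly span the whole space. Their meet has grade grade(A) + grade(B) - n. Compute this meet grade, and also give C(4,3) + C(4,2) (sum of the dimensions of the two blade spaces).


Meet grade = grade(A) + grade(B) - n
= 3 + 2 - 4 = 1
C(4,3) = 4
C(4,2) = 6
dim_A + dim_B = 4 + 6 = 10


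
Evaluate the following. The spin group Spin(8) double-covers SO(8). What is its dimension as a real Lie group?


Spin(n) double-covers SO(n); both have Lie algebra so(n) of dimension n(n-1)/2.
n = 8
n(n-1) = 8 * 7 = 56
dim Spin(8) = 56/2 = 28


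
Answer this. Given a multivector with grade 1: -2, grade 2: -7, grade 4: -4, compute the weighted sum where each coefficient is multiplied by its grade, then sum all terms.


Grade-weighted sum = sum of grade_k * coefficient_k
1*(-2) = -2
2*(-7) = -14
4*(-4) = -16
Total = -2 + (-14) + (-16) = -32


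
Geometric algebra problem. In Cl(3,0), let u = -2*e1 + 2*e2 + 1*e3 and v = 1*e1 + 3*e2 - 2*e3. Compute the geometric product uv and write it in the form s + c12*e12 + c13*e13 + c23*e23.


In Cl(3,0): e_i^2 = 1, e_ie_j = -e_je_i for i != j.
Scalar part = u . v = (-2)*1 + 2*3 + 1*(-2)
= -2 + 6 + (-2) = 2
e12 coeff = (-2)*3 - 2*1 = -6 - 2 = -8
e13 coeff = (-2)*(-2) - 1*1 = 4 - 1 = 3
e23 coeff = 2*(-2) - 1*3 = -4 - 3 = -7
uv = 2 - 8*e12 + 3*e13 - 7*e23


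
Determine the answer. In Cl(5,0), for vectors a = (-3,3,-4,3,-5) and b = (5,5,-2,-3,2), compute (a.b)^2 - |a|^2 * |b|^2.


a . b = (-3)*5 + 3*5 + (-4)*(-2) + 3*(-3) + (-5)*2
= -15 + 15 + 8 + (-9) + (-10) = -11
|a|^2 = (-3)^2 + 3^2 + (-4)^2 + 3^2 + (-5)^2 = 68
|b|^2 = 5^2 + 5^2 + (-2)^2 + (-3)^2 + 2^2 = 67
(a.b)^2 = (-11)^2 = 121
|a|^2 * |b|^2 = 68 * 67 = 4556
Result = 121 - 4556 = -4435


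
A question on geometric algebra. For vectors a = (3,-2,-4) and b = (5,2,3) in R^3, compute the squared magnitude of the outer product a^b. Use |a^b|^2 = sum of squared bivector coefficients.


a wedge b = (a1*b2 - a2*b1)*e12 + (a1*b3 - a3*b1)*e13 + (a2*b3 - a3*b2)*e23
e12 coeff: 3*2 - (-2)*5 = 6 - (-10) = 16
e13 coeff: 3*3 - (-4)*5 = 9 - (-20) = 29
e23 coeff: (-2)*3 - (-4)*2 = -6 - (-8) = 2
|a wedge b|^2 = 16^2 + 29^2 + 2^2
= 256 + 841 + 4
= 1101


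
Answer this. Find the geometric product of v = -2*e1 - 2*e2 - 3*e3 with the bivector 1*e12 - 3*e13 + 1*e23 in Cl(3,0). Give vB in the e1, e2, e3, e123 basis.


vB has grade-1 (vector) and grade-3 (trivector) parts: vB = (v _| B) + (v ^ B).
Vector part <vB>_1:
  e1: -v2*b12 - v3*b13 = -(-2)*(1) - (-3)*(-3) = -7
  e2: v1*b12 - v3*b23 = (-2)*(1) - (-3)*(1) = 1
  e3: v1*b13 + v2*b23 = (-2)*(-3) + (-2)*(1) = 4
Trivector part <vB>_3:
  e123: v1*b23 - v2*b13 + v3*b12 = (-2)*(1) - (-2)*(-3) + (-3)*(1) = -11
vB = -7*e1 + 1*e2 + 4*e3 - 11*e123


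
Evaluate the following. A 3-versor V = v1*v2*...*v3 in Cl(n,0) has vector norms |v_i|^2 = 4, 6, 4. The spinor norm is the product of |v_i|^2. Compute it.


Spinor norm N(V) = |v1|^2 * |v2|^2 * ... * |v3|^2
= 4 * 6 * 4
Running product: 4, 24, 96
N(V) = 96


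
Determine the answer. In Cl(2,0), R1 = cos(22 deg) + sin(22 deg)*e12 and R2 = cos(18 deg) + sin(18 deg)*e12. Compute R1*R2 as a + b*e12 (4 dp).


Same-plane rotors commute and their half-angles add:
R1*R2 = cos(a1 + a2) + sin(a1 + a2)*e12.
a1 + a2 = 22 + 18 = 40 deg
cos(40 deg) = 0.7660
sin(40 deg) = 0.6428
R1*R2 = 0.7660 + 0.6428*e12
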